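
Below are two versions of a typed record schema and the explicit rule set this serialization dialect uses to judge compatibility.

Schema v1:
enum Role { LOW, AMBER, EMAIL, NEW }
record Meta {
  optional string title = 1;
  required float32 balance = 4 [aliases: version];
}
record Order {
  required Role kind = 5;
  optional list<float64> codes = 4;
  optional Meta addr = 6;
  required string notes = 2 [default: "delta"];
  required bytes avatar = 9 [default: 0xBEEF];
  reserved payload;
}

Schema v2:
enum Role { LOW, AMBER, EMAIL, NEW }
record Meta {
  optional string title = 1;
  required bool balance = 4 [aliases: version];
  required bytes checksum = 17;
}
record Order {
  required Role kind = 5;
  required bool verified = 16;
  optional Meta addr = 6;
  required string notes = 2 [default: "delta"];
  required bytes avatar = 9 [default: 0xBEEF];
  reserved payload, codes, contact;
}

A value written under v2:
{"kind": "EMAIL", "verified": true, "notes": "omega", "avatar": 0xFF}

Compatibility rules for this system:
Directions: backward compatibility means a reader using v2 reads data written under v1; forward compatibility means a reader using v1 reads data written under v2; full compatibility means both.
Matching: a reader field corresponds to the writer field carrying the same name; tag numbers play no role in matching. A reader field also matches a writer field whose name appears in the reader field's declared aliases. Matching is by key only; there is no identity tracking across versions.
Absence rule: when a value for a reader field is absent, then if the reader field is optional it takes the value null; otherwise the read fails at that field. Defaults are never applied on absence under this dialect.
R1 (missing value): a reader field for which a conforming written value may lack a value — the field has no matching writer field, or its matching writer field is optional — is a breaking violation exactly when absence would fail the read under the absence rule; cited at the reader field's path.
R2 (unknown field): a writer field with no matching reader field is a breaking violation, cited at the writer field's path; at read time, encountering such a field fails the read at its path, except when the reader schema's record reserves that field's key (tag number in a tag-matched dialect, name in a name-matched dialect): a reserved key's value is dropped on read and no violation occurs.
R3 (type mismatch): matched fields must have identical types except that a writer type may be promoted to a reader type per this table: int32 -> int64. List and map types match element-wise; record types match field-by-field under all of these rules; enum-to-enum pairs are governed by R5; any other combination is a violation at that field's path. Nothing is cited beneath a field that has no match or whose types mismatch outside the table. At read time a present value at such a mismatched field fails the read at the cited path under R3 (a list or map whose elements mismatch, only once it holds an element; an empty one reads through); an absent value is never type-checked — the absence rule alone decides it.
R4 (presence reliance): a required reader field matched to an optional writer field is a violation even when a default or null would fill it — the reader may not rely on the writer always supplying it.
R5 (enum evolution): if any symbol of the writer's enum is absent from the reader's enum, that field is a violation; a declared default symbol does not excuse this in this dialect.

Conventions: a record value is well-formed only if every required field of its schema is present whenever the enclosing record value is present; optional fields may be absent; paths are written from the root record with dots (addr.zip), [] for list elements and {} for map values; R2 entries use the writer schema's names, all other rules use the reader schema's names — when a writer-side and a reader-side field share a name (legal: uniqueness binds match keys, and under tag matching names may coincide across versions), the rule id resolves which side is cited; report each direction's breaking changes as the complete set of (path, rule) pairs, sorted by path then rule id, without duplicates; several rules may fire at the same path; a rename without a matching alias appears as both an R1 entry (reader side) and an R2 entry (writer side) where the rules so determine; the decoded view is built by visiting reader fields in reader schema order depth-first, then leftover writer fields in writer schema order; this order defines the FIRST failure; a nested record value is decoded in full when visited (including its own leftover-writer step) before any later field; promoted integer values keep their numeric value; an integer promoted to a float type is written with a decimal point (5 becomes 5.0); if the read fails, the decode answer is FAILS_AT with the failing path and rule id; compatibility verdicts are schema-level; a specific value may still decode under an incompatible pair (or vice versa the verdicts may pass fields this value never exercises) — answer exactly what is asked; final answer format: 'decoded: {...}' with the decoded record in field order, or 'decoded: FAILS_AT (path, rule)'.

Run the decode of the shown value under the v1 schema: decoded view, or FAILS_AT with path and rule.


decoded: FAILS_AT (verified, R2)

the writer's type comes first in each Order pair
decode walk for Order under reader schema v1:
  kind := "EMAIL"
  codes := null (not supplied -> null)
  addr := null (not supplied -> null)
  notes := "omega"
  avatar := 0xFF
  read fails at verified under R2 (unknown field)
  => FAILS_AT (verified, R2)
the other Order changes do not affect what is asked:
  added field checksum to record Meta: required bytes, tag 17 (in v2 it sits last) -> schema-level compatibility only; this Order value's decode is unchanged
  removed field codes from record Order (its key "codes" joins the reserved list) -> no rule fires on it and the decoded Order view is identical with or without it
  field balance in record Meta: type float32 changed to bool -> schema-level compatibility only; this Order value's decode is unchanged


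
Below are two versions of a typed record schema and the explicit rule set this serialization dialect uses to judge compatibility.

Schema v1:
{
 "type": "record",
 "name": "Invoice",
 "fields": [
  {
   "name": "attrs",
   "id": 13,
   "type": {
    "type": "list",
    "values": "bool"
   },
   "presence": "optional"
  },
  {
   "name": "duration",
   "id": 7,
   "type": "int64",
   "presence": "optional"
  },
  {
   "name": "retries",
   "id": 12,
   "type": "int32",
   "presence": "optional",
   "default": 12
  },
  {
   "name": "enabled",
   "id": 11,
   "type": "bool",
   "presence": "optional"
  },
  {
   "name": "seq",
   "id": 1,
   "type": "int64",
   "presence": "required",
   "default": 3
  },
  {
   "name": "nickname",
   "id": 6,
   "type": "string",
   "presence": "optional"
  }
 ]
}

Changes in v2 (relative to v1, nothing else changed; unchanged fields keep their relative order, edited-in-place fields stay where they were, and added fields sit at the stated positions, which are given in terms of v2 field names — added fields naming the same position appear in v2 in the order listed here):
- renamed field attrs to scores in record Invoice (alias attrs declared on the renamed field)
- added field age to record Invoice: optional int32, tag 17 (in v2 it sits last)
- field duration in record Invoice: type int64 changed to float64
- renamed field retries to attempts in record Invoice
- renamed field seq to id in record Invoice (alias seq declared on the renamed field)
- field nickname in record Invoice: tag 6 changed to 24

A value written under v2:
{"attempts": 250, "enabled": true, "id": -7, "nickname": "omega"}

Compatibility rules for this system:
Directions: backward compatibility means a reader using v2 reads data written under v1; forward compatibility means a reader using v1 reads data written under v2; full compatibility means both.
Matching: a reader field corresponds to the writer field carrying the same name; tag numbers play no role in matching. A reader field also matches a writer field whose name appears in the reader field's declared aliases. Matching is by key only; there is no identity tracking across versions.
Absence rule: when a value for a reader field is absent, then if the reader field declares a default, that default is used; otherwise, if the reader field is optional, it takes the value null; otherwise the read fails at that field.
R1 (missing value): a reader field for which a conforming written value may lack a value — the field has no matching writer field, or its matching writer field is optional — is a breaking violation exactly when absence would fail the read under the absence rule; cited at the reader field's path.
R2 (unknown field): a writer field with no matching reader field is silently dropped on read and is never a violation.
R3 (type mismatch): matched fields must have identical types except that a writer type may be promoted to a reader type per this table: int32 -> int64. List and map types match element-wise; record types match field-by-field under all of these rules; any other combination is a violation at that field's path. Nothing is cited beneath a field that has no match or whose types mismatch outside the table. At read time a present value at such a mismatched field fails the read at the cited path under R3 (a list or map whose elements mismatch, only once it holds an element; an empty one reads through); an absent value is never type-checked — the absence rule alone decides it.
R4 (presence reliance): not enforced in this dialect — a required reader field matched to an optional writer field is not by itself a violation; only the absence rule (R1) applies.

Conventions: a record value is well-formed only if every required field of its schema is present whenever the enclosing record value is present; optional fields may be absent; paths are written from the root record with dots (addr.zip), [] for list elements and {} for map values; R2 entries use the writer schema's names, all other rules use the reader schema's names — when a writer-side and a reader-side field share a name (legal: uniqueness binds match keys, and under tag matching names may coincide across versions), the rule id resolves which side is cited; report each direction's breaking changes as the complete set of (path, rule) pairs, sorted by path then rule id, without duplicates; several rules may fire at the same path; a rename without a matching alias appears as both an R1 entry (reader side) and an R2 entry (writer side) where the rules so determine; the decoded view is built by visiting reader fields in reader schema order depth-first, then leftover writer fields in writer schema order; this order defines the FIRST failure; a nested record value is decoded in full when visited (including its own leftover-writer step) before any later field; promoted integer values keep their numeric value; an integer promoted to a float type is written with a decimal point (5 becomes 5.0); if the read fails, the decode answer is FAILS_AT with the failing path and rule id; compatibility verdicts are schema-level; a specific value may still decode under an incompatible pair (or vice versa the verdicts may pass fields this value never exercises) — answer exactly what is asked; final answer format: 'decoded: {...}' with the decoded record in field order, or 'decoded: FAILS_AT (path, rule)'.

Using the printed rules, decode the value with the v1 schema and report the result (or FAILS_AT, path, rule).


each type pair in Invoice: writer, then reader
decoding the Invoice value with the v1 reader:
  attrs := null (missing; optional => null)
  duration := null (missing; optional => null)
  retries := 12 (missing; default applied)
  enabled := true
  seq := 3 (missing; default applied)
  nickname := "omega"
  writer attempts: no reader field; dropped
  writer id: no reader field; dropped
  => decoded: {"attrs": null, "duration": null, "retries": 12, "enabled": true, "seq": 3, "nickname": "omega"}
the other Invoice changes do not affect what is asked:
  renamed field attrs to scores in record Invoice (alias attrs declared on the renamed field) -> triggers nothing under the printed rules; the Invoice answer is the same either way
  added field age to record Invoice: optional int32, tag 17 (in v2 it sits last) -> triggers nothing under the printed rules; the Invoice answer is the same either way
  field duration in record Invoice: type int64 changed to float64 -> shifts the Invoice verdicts, not this decode
  field nickname in record Invoice: tag 6 changed to 24 -> triggers nothing under the printed rules; the Invoice answer is the same either way

decoded: {"attrs": null, "duration": null, "retries": 12, "enabled": true, "seq": 3, "nickname": "omega"}


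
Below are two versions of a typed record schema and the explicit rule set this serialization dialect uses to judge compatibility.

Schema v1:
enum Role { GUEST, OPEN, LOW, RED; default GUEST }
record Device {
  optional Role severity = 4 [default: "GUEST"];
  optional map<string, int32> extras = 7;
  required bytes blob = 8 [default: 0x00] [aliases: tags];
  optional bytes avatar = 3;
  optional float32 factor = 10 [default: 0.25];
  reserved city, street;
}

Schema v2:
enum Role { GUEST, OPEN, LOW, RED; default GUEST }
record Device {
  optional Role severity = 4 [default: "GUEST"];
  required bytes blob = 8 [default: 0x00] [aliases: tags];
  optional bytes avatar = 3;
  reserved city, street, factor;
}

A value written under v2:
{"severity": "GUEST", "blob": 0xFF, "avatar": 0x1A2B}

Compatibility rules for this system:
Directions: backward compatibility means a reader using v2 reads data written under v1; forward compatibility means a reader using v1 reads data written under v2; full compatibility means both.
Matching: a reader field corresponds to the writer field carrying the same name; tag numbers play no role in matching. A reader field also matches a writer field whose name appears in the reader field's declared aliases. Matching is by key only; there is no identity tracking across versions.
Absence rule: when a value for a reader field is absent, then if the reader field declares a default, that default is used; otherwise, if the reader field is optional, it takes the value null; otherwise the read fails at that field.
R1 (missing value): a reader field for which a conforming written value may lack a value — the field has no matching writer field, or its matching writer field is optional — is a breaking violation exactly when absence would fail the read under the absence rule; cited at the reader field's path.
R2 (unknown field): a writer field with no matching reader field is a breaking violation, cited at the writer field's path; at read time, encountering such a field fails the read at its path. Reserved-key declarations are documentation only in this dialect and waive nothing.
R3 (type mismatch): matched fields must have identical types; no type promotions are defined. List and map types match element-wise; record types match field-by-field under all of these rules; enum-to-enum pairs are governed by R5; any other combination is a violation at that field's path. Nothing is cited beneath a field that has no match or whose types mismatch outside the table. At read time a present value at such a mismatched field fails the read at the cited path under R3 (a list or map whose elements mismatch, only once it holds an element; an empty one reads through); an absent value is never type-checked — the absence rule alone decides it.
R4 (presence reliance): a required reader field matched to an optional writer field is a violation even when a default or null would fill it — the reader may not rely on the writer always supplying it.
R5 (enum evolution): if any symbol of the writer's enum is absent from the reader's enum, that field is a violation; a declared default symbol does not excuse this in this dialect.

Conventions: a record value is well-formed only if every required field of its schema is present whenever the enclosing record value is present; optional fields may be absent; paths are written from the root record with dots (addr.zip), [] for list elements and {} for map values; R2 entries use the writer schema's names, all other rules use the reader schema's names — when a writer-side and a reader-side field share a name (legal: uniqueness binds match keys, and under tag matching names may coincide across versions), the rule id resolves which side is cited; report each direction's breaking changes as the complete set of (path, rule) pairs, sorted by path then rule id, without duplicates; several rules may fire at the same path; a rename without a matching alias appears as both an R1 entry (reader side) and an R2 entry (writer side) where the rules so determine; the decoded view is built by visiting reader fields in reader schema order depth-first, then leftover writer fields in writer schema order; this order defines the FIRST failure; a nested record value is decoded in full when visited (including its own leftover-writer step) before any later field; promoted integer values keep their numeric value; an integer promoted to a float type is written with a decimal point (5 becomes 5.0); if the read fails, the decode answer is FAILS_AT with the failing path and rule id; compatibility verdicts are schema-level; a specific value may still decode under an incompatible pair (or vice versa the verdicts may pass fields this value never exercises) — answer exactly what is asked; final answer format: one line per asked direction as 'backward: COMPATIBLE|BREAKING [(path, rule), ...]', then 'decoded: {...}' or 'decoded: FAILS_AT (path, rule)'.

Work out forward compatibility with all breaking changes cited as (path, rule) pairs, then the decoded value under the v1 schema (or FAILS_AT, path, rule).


arrows below run writer -> reader for Device
checking forward for Device: reader v1 against writer v2:
  severity: paired with writer severity (Role -> Role; writer optional)
  extras has no writer counterpart
  blob: paired with writer blob (bytes -> bytes; writer required)
  avatar: paired with writer avatar (bytes -> bytes; writer optional)
  factor has no writer counterpart
  => forward verdict for Device: COMPATIBLE, no violations
migrating the Device value to v1:
  severity := "GUEST"
  extras := null (not supplied -> null)
  blob := 0xFF
  avatar := 0x1A2B
  factor := 0.25 (no value, default fills)
  => decoded: {"severity": "GUEST", "extras": null, "blob": 0xFF, "avatar": 0x1A2B, "factor": 0.25}
the other Device changes do not affect what is asked:
  removed field factor from record Device (its key "factor" joins the reserved list) -> affects backward compatibility only, which is not asked
  removed field extras from record Device -> affects backward compatibility only, which is not asked

forward: COMPATIBLE []; decoded: {"severity": "GUEST", "extras": null, "blob": 0xFF, "avatar": 0x1A2B, "factor": 0.25}


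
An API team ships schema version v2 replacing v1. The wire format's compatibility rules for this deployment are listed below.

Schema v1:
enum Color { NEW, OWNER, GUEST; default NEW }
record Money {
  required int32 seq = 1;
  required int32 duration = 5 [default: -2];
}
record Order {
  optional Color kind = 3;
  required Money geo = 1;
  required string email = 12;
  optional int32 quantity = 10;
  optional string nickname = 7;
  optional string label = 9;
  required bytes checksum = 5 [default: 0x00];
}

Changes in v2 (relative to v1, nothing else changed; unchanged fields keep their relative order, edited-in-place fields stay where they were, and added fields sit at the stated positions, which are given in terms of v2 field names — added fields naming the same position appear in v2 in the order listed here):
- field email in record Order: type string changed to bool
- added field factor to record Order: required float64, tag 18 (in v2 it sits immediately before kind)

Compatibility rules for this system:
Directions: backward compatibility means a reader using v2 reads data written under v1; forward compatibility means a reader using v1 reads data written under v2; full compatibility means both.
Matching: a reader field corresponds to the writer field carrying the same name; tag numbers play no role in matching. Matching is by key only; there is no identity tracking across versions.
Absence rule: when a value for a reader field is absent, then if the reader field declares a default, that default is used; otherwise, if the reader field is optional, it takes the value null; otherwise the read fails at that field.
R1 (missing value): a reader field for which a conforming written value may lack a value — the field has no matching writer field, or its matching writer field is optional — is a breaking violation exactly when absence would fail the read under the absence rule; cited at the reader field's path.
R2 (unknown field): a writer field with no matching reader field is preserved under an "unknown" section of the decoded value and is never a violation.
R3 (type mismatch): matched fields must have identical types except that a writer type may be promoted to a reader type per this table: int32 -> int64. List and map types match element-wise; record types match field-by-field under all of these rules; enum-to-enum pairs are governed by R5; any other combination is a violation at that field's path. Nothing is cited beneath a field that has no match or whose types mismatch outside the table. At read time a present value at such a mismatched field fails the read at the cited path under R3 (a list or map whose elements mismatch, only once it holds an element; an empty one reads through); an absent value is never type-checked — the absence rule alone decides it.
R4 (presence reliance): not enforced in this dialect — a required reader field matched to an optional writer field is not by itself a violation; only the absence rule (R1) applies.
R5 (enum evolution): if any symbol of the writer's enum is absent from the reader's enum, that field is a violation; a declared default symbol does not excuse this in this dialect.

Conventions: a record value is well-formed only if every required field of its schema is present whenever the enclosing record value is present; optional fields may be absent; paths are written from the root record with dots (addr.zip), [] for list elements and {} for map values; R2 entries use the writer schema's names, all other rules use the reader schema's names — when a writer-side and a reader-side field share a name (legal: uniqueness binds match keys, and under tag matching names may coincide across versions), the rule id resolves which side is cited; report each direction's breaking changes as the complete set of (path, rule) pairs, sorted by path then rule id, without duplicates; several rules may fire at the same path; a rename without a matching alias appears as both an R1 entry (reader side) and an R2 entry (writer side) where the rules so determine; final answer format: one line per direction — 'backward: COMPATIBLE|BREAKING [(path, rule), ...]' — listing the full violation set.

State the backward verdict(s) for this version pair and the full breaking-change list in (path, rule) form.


backward: BREAKING [(email, R3), (factor, R1)]

in Order below, arrows point writer -> reader
backward analysis of Order with v2 as reader and v1 as writer:
  factor: no writer match
  kind: paired with writer kind (Color -> Color; writer optional)
  geo: paired with writer geo (Money -> Money; writer required)
  email: paired with writer email (string -> bool; writer required)
  quantity: paired with writer quantity (int32 -> int32; writer optional)
  nickname: paired with writer nickname (string -> string; writer optional)
  label: paired with writer label (string -> string; writer optional)
  checksum: paired with writer checksum (bytes -> bytes; writer required)
  geo.seq: paired with writer geo.seq (int32 -> int32; writer required)
  geo.duration: paired with writer geo.duration (int32 -> int32; writer required)
  violation R3 at email
  violation R1 at factor
  backward on Order therefore BREAKING (2)


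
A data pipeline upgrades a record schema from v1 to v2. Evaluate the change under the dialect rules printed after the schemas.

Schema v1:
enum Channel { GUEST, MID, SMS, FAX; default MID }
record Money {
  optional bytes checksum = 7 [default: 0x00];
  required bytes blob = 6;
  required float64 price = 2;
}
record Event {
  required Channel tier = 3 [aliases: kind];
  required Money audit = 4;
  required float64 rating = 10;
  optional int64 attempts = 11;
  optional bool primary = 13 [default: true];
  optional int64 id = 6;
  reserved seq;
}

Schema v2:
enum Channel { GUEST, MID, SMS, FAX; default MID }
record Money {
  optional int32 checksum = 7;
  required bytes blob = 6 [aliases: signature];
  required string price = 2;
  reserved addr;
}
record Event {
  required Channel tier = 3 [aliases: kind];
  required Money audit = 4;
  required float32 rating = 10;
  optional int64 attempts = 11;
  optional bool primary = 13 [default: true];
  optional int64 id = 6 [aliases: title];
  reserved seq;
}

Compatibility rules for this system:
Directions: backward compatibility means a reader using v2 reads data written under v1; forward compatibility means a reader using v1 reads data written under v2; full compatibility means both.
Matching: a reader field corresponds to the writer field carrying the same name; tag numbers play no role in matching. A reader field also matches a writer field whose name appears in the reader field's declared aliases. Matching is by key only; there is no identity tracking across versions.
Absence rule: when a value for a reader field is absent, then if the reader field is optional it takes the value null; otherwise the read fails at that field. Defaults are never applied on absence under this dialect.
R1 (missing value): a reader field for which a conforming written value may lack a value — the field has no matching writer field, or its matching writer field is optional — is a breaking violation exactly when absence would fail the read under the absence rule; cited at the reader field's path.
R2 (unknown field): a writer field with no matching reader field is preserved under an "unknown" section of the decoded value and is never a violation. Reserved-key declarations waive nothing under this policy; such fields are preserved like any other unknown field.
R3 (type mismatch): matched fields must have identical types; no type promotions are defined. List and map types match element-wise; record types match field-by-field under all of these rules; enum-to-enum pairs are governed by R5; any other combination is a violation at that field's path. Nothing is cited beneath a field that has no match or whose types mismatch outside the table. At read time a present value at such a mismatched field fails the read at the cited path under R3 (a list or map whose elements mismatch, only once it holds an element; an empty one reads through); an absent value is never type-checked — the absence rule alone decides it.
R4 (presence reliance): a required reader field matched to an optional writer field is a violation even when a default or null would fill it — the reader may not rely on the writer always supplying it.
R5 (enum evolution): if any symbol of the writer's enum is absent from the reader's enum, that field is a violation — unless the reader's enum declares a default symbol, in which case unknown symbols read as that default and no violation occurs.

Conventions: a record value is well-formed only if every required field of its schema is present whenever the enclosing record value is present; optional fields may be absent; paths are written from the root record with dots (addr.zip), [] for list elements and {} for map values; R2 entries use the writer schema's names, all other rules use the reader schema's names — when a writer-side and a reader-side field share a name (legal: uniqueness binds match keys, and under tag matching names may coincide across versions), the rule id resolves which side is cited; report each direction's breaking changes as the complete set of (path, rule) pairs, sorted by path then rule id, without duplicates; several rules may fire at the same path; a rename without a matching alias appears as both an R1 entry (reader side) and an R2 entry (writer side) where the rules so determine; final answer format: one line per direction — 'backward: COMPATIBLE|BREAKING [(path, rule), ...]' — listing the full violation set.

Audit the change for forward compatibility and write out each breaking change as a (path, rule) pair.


forward: BREAKING [(audit.checksum, R3), (audit.price, R3), (rating, R3)]

in Event below, arrows point writer -> reader
forward pass over Event, reader schema v1, writer schema v2:
  tier: paired with writer tier (Channel -> Channel; writer required)
  audit: paired with writer audit (Money -> Money; writer required)
  rating: paired with writer rating (float32 -> float64; writer required)
  attempts: paired with writer attempts (int64 -> int64; writer optional)
  primary: paired with writer primary (bool -> bool; writer optional)
  id: paired with writer id (int64 -> int64; writer optional)
  audit.checksum: paired with writer audit.checksum (int32 -> bytes; writer optional)
  audit.blob: paired with writer audit.blob (bytes -> bytes; writer required)
  audit.price: paired with writer audit.price (string -> float64; writer required)
  violation R3 at audit.checksum
  violation R3 at audit.price
  violation R3 at rating
  => forward: BREAKING (3)


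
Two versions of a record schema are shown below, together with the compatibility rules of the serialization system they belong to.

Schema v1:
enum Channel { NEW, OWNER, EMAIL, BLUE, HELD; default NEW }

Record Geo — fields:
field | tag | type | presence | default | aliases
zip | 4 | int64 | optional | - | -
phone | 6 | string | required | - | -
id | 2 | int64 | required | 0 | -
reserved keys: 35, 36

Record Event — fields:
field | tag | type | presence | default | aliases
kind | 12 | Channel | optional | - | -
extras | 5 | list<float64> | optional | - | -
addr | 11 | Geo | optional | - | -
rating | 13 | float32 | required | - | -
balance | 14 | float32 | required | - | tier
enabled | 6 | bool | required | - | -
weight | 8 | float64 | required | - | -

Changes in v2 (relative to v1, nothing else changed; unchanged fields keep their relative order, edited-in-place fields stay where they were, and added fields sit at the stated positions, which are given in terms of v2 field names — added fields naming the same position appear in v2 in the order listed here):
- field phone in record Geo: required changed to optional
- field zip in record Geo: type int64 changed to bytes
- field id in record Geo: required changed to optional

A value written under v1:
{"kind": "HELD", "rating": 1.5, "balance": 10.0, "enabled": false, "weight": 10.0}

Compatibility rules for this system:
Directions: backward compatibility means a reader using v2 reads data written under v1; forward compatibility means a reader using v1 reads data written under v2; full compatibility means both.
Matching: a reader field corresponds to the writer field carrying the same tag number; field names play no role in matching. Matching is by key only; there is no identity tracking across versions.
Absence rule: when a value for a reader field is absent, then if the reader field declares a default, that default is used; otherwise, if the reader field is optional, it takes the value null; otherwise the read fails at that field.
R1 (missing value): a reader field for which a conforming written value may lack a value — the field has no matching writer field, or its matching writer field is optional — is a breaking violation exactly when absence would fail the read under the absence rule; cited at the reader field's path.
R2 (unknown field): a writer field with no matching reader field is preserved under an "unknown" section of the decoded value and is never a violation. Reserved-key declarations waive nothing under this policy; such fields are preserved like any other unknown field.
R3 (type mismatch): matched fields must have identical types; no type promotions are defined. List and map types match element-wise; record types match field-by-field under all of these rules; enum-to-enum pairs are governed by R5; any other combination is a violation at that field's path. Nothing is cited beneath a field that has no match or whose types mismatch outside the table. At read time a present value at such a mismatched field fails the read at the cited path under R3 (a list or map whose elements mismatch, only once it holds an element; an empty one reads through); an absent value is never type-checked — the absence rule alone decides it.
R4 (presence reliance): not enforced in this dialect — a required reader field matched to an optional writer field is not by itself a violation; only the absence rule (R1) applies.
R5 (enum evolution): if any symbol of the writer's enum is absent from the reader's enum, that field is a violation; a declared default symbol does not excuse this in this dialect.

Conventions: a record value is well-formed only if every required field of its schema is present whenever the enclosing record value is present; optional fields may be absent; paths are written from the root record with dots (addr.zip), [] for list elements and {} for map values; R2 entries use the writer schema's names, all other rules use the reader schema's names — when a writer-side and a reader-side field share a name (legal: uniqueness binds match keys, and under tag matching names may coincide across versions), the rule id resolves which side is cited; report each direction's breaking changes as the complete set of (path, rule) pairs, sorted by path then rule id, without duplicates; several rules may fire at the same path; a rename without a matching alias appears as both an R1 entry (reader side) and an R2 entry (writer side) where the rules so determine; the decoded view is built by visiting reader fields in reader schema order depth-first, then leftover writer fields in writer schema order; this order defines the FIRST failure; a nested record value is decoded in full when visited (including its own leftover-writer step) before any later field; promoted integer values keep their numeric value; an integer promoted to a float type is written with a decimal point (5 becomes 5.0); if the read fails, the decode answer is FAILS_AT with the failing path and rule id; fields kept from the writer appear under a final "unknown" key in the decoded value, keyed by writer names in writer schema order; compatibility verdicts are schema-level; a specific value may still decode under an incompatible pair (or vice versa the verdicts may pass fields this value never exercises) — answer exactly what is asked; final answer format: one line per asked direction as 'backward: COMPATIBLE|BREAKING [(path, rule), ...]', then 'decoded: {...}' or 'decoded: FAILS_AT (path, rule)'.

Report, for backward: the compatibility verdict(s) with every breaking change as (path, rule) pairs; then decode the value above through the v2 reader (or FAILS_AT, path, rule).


backward: BREAKING [(addr.zip, R3)]; decoded: {"kind": "HELD", "extras": null, "addr": null, "rating": 1.5, "balance": 10.0, "enabled": false, "weight": 10.0}

the writer's type comes first in each Event pair
checking backward for Event: reader v2 against writer v1:
  kind: Channel -> Channel, writer optional; from kind
  extras: list<float64> -> list<float64>, writer optional; from extras
  addr: Geo -> Geo, writer optional; from addr
  rating: float32 -> float32, writer required; from rating
  balance: float32 -> float32, writer required; from balance
  enabled: bool -> bool, writer required; from enabled
  weight: float64 -> float64, writer required; from weight
  addr.zip: int64 -> bytes, writer optional; from addr.zip
  addr.phone: string -> string, writer required; from addr.phone
  addr.id: int64 -> int64, writer required; from addr.id
  breaking: (addr.zip, R3)
  backward on Event therefore BREAKING (1)
migrating the Event value to v2:
  kind := "HELD"
  extras := null (absent, optional -> null)
  addr := null (absent, optional -> null)
  rating := 1.5
  balance := 10.0
  enabled := false
  weight := 10.0
  => decoded: {"kind": "HELD", "extras": null, "addr": null, "rating": 1.5, "balance": 10.0, "enabled": false, "weight": 10.0}
checking off the Event differences that do not matter here:
  field phone in record Geo: required changed to optional -> matters only for Event's forward compatibility — outside the asked direction
  field id in record Geo: required changed to optional -> inert for the asked Event verdict: nothing fires


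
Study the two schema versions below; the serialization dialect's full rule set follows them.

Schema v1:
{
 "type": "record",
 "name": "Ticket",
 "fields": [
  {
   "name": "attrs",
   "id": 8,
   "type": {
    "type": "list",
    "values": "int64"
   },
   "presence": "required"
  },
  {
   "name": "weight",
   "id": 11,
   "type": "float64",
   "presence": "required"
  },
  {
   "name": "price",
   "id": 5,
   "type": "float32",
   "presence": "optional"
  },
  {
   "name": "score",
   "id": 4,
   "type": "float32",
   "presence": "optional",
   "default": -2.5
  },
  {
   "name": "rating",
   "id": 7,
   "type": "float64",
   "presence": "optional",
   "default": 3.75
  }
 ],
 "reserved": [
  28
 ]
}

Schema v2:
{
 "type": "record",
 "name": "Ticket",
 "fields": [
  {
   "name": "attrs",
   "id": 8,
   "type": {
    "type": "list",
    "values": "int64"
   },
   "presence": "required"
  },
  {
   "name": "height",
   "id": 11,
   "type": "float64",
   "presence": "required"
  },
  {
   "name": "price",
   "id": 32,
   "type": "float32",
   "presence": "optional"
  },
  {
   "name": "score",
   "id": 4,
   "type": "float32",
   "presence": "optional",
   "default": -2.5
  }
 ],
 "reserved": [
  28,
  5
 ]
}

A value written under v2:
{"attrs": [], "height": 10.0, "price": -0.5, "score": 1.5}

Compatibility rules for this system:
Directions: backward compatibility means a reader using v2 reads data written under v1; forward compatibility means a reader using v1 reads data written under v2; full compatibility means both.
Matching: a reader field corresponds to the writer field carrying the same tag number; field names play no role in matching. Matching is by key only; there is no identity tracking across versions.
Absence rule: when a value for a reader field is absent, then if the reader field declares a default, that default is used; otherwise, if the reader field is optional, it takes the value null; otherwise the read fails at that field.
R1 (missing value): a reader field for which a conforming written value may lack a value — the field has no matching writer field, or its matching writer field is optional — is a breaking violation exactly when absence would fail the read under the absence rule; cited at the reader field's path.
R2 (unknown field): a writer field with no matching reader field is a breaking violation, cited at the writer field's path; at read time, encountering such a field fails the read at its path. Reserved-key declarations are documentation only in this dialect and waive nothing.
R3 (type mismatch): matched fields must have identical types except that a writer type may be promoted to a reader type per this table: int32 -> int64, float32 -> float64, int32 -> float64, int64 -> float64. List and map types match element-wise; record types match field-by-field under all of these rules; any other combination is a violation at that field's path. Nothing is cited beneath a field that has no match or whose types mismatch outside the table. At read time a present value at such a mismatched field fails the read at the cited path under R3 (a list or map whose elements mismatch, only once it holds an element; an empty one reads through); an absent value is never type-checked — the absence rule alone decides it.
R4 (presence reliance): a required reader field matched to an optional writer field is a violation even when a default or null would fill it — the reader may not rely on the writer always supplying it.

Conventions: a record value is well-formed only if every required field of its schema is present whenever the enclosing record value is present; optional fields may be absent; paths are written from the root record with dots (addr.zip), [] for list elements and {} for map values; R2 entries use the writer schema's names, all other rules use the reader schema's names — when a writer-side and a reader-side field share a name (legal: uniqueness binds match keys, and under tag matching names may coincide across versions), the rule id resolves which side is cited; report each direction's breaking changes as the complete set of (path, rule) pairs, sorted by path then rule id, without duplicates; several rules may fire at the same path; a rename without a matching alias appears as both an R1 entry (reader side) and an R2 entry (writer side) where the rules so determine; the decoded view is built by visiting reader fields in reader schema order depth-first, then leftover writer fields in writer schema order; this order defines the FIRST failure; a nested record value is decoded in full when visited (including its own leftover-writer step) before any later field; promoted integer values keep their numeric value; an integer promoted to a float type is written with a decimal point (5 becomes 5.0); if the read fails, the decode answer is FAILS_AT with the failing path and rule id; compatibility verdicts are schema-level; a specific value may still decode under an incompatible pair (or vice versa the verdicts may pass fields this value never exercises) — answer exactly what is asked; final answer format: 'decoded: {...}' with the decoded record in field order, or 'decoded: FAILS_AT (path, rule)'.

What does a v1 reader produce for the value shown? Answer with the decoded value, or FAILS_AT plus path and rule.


arrows below run writer -> reader for Ticket
decode (reader v1):
  attrs := []
  weight := 10.0 (from writer height)
  price := null (not supplied -> null)
  score := 1.5
  rating := 3.75 (no value, default fills)
  read fails at price under R2 (unknown field)
  => FAILS_AT (price, R2)
the other Ticket changes do not affect what is asked:
  removed field rating from record Ticket -> changes Ticket's schema-level verdicts only — the decode of this value is the same
  renamed field weight to height in record Ticket -> inert under this dialect — no rule fires on Ticket and the result does not move

decoded: FAILS_AT (price, R2)
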